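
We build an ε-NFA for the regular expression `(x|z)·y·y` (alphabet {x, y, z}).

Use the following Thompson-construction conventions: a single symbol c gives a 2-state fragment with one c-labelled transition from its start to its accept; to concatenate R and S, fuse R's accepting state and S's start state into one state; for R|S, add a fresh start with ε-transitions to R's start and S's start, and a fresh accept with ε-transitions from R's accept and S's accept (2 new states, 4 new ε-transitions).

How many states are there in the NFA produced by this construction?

8

Recursing over subexpressions:
Each of the 4 symbol leaves contributes a 2-state fragment.
  x|z = 6 states
  (x|z)·y·y = 8 states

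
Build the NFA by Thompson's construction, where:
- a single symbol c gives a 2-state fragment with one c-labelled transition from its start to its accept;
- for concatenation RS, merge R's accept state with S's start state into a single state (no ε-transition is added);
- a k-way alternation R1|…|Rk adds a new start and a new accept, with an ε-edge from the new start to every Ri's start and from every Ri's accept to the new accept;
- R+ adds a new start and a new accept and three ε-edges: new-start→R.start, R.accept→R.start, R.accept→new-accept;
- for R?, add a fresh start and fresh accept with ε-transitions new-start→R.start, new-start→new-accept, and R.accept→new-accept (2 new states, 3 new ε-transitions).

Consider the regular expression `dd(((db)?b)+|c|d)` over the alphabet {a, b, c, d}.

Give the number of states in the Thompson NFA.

16

Building bottom-up:
Each of the 7 symbol leaves contributes a 2-state fragment.
  db — 3 states
  (db)? — 5 states
  (db)?b — 6 states
  ((db)?b)+ — 8 states
  ((db)?b)+|c|d — 14 states
  dd(((db)?b)+|c|d) — 16 states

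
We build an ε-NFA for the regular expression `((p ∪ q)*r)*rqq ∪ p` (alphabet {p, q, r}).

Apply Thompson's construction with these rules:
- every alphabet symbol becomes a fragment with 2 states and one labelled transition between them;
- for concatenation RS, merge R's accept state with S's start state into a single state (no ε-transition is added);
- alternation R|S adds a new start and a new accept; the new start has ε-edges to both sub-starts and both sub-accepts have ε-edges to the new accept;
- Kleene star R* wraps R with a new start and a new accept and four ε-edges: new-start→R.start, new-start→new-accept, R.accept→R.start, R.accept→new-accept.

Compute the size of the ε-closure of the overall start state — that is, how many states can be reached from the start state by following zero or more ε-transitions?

Let C(F) = |ε-closure(F.start)| within fragment F, and note whether F accepts ε. Symbol fragments have C = 1 and do not accept ε. Then:
  p ∪ q : |ε-closure| = 1 + 1 + 1 = 3 (the new accept is not ε-reachable since no branch accepts ε)
  (p ∪ q)* : the star's fresh start ε-reaches both the body's start and the fresh accept: |ε-closure| = 2 + 3 = 5
  (p ∪ q)*r : the left operand accepts ε, so the closure extends into the next operand (the shared merged state is already counted); |ε-closure| = 5 + (1−1) = 5
  ((p ∪ q)*r)* : the star's fresh start ε-reaches both the body's start and the fresh accept: |ε-closure| = 2 + 5 = 7
  ((p ∪ q)*r)*rqq : |ε-closure| = 7 + (1−1) = 7 (closure spills across the concat boundary because the left factor accepts ε)
  ((p ∪ q)*r)*rqq ∪ p : new start ε-reaches every alternative's start; none of them accept ε, so the new accept is not reached: |ε-closure| = 1 + 7 + 1 = 9

9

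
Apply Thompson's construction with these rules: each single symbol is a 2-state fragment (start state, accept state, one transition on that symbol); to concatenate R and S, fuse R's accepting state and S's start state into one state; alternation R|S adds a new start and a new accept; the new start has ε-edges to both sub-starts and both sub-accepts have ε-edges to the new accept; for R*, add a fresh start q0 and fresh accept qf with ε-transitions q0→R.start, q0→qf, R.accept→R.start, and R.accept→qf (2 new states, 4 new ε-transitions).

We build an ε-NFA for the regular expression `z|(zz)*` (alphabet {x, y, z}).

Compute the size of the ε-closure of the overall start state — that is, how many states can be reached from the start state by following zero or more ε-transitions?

6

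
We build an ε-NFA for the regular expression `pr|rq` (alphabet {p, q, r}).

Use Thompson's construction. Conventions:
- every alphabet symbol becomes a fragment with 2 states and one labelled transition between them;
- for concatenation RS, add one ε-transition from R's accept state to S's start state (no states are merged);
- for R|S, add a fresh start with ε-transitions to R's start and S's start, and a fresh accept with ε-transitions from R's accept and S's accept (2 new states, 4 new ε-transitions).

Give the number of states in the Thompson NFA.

Building bottom-up:
Each of the 4 symbol leaves contributes a 2-state fragment.
  pr : 4 states
  rq : 4 states
  pr|rq : 10 states

10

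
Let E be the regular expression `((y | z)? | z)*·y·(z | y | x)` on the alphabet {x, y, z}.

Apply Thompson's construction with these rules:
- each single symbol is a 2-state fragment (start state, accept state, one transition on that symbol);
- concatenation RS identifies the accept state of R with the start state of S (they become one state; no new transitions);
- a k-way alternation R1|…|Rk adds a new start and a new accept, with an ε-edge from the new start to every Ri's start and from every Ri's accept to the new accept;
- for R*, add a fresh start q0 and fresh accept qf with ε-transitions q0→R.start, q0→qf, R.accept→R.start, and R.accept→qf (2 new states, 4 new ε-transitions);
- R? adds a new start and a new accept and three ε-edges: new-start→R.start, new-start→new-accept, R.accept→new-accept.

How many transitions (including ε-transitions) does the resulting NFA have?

28

Per subexpression:
Each of the 7 symbol leaves contributes 1 transition (1 symbol, 0 ε).
  y | z → 6 transitions (2 symbol, 4 ε)
  (y | z)? → 9 transitions (2 symbol, 7 ε)
  (y | z)? | z → 14 transitions (3 symbol, 11 ε)
  ((y | z)? | z)* → 18 transitions (3 symbol, 15 ε)
  z | y | x → 9 transitions (3 symbol, 6 ε)
  ((y | z)? | z)*·y·(z | y | x) → 28 transitions (7 symbol, 21 ε)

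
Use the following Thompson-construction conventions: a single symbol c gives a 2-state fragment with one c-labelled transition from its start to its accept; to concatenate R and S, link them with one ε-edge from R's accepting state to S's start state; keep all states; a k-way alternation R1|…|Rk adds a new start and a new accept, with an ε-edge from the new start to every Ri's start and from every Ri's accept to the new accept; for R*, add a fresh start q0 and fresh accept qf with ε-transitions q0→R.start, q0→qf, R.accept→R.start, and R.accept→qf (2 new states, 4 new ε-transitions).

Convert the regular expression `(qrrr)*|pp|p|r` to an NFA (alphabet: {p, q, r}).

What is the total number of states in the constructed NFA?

20

Building bottom-up:
Each of the 8 symbol leaves contributes a 2-state fragment.
  qrrr = 8 states
  (qrrr)* = 10 states
  pp = 4 states
  (qrrr)*|pp|p|r = 20 states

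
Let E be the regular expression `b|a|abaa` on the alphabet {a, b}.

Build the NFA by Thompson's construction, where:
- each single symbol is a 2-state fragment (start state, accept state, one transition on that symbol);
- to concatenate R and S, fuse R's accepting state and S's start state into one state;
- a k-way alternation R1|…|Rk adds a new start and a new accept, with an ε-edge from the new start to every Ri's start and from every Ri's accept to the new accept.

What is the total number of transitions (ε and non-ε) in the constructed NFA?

Recursing over subexpressions:
Each of the 6 symbol leaves contributes 1 transition (1 symbol, 0 ε).
  abaa : 4 transitions (4 symbol, 0 ε)
  b|a|abaa : 12 transitions (6 symbol, 6 ε)

12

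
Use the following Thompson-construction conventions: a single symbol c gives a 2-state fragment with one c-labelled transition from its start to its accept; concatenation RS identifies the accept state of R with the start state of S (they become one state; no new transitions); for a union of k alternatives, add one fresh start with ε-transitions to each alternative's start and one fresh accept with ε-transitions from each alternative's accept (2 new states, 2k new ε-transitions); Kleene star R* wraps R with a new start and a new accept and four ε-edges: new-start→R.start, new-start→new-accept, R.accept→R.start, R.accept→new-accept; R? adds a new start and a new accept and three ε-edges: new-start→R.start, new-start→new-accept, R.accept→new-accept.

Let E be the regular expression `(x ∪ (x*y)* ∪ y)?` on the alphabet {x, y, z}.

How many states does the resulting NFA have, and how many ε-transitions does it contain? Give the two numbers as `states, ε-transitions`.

Building bottom-up:
Each of the 4 symbol leaves contributes 2 states and 0 ε-transitions.
  x* : 4 states, 4 ε-transitions
  x*y : 5 states, 4 ε-transitions
  (x*y)* : 7 states, 8 ε-transitions
  x ∪ (x*y)* ∪ y : 13 states, 14 ε-transitions
  (x ∪ (x*y)* ∪ y)? : 15 states, 17 ε-transitions

15, 17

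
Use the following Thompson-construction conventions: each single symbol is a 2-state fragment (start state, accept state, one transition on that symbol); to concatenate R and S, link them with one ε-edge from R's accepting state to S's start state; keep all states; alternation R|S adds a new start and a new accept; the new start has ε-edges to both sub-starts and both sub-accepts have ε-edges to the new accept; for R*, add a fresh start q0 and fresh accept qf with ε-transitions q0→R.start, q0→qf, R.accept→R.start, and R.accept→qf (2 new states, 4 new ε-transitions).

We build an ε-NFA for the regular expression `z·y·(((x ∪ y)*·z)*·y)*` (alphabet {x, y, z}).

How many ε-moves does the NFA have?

20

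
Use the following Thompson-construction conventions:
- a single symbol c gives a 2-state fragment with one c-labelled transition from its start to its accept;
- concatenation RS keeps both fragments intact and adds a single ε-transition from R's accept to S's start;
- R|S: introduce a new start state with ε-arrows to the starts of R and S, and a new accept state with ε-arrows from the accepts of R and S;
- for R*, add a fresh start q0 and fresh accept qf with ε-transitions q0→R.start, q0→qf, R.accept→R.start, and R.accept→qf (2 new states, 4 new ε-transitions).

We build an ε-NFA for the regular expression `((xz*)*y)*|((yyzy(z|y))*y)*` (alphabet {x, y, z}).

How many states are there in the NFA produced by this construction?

34

Recursing over subexpressions:
Each of the 10 symbol leaves contributes a 2-state fragment.
  z* — 4 states
  xz* — 6 states
  (xz*)* — 8 states
  (xz*)*y — 10 states
  ((xz*)*y)* — 12 states
  z|y — 6 states
  yyzy(z|y) — 14 states
  (yyzy(z|y))* — 16 states
  (yyzy(z|y))*y — 18 states
  ((yyzy(z|y))*y)* — 20 states
  ((xz*)*y)*|((yyzy(z|y))*y)* — 34 states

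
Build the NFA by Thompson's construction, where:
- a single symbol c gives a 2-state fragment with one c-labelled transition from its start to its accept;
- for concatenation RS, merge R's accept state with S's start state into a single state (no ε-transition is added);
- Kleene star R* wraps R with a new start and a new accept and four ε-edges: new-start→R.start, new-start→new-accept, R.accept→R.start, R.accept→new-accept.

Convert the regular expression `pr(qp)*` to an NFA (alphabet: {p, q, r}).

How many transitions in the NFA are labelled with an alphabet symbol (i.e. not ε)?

4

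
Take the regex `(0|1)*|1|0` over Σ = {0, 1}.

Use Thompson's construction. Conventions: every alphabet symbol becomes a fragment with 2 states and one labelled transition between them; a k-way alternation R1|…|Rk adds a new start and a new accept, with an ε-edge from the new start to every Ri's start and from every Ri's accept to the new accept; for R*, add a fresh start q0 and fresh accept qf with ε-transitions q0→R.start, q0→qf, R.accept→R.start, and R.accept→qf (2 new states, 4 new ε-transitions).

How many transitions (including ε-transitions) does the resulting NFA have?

18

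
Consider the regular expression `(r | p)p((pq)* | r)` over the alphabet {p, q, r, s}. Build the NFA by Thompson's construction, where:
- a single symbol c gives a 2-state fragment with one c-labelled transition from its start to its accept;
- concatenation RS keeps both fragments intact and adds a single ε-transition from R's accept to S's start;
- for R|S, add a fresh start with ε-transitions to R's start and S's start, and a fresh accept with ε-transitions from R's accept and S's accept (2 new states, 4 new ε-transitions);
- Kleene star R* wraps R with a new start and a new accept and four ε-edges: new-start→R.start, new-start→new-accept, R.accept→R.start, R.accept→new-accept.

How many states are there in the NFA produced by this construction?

18

Recursing over subexpressions:
Each of the 6 symbol leaves contributes a 2-state fragment.
  r | p — 6 states
  pq — 4 states
  (pq)* — 6 states
  (pq)* | r — 10 states
  (r | p)p((pq)* | r) — 18 states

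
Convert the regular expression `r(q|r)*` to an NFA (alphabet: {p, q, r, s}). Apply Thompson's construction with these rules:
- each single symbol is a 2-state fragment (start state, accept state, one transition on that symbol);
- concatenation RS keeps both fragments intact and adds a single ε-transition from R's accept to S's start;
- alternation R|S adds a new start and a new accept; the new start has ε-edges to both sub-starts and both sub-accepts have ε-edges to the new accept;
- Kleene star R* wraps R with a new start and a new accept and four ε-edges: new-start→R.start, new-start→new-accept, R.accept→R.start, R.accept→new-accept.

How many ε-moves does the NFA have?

9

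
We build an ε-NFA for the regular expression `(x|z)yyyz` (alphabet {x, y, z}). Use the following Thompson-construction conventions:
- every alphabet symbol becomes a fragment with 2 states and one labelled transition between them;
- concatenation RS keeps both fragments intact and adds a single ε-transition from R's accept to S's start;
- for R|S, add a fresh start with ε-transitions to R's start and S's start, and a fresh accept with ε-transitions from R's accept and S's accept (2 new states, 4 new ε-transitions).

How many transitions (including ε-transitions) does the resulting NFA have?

Building bottom-up:
Each of the 6 symbol leaves contributes 1 transition (1 symbol, 0 ε).
  x|z → 6 transitions (2 symbol, 4 ε)
  (x|z)yyyz → 14 transitions (6 symbol, 8 ε)

14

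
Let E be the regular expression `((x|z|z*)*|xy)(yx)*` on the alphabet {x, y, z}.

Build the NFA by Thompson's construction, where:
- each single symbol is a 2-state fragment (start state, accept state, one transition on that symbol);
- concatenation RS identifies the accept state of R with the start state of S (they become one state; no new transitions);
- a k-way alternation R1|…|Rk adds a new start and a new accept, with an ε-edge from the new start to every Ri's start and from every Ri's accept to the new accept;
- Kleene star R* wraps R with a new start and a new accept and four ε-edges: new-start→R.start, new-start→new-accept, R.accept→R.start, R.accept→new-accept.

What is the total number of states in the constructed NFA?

21

Bottom-up over the parse tree:
Each of the 7 symbol leaves contributes a 2-state fragment.
  z* = 4 states
  x|z|z* = 10 states
  (x|z|z*)* = 12 states
  xy = 3 states
  (x|z|z*)*|xy = 17 states
  yx = 3 states
  (yx)* = 5 states
  ((x|z|z*)*|xy)(yx)* = 21 states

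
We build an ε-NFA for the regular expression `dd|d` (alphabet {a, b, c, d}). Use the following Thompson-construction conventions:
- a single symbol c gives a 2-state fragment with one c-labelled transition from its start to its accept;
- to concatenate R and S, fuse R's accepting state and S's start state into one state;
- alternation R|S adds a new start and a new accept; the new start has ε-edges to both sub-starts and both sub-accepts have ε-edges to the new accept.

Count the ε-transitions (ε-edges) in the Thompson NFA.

4

Building bottom-up:
Each of the 3 symbol leaves contributes 0 ε-transitions.
  dd → 0 ε-transitions
  dd|d → 4 ε-transitions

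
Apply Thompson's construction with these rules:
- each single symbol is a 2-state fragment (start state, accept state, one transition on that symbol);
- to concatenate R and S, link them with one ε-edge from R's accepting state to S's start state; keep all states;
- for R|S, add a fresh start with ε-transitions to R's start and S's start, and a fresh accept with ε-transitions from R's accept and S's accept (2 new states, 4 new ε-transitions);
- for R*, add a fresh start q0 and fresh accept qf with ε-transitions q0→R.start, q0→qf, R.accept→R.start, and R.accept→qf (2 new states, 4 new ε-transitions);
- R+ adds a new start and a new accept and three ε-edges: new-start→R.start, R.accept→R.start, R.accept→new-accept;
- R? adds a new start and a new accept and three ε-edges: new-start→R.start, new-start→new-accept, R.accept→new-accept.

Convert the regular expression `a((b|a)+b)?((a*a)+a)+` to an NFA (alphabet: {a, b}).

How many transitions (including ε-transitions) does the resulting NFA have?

32

Per subexpression:
Each of the 7 symbol leaves contributes 1 transition (1 symbol, 0 ε).
  b|a : 6 transitions (2 symbol, 4 ε)
  (b|a)+ : 9 transitions (2 symbol, 7 ε)
  (b|a)+b : 11 transitions (3 symbol, 8 ε)
  ((b|a)+b)? : 14 transitions (3 symbol, 11 ε)
  a* : 5 transitions (1 symbol, 4 ε)
  a*a : 7 transitions (2 symbol, 5 ε)
  (a*a)+ : 10 transitions (2 symbol, 8 ε)
  (a*a)+a : 12 transitions (3 symbol, 9 ε)
  ((a*a)+a)+ : 15 transitions (3 symbol, 12 ε)
  a((b|a)+b)?((a*a)+a)+ : 32 transitions (7 symbol, 25 ε)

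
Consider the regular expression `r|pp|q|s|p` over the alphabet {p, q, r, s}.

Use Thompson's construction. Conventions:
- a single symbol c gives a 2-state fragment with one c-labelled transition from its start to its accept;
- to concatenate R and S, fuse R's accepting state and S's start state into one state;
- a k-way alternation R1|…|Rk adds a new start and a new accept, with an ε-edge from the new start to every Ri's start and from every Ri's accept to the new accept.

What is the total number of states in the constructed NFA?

13

Recursing over subexpressions:
Each of the 6 symbol leaves contributes a 2-state fragment.
  pp : 3 states
  r|pp|q|s|p : 13 states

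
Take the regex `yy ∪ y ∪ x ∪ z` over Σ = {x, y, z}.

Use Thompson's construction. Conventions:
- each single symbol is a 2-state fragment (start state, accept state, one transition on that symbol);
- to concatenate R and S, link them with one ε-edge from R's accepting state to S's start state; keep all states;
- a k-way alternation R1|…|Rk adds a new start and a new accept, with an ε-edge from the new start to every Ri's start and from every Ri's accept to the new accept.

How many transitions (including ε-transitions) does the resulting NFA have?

By structural recursion:
Each of the 5 symbol leaves contributes 1 transition (1 symbol, 0 ε).
  yy = 3 transitions (2 symbol, 1 ε)
  yy ∪ y ∪ x ∪ z = 14 transitions (5 symbol, 9 ε)

14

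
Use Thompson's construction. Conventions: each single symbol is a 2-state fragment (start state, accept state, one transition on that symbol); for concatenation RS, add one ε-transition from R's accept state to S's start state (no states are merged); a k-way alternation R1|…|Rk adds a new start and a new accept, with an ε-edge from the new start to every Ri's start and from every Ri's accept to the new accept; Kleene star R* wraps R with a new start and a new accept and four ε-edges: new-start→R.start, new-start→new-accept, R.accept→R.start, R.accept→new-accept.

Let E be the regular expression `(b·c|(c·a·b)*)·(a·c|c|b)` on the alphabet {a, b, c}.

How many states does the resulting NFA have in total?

Building bottom-up:
Each of the 9 symbol leaves contributes a 2-state fragment.
  b·c → 4 states
  c·a·b → 6 states
  (c·a·b)* → 8 states
  b·c|(c·a·b)* → 14 states
  a·c → 4 states
  a·c|c|b → 10 states
  (b·c|(c·a·b)*)·(a·c|c|b) → 24 states

24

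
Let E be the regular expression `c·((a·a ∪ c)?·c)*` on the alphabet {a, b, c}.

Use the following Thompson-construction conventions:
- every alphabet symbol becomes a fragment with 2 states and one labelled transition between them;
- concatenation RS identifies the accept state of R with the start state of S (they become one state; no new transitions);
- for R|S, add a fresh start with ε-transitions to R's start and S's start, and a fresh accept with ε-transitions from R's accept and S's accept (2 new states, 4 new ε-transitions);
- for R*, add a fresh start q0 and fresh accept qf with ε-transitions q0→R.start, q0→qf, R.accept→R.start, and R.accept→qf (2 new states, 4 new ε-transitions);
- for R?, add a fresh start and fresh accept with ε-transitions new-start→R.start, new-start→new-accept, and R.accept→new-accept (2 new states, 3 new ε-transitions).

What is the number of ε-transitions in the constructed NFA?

11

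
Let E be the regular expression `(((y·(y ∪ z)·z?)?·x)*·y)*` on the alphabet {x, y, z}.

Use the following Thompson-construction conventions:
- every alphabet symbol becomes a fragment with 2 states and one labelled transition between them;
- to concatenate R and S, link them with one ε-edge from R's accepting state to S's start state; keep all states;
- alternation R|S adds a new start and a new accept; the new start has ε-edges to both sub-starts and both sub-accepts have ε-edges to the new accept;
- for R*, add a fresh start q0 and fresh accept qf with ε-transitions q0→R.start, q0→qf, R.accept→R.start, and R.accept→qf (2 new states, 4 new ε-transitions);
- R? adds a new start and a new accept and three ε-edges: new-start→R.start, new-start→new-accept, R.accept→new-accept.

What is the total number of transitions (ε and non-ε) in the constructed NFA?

28

Building bottom-up:
Each of the 6 symbol leaves contributes 1 transition (1 symbol, 0 ε).
  y ∪ z — 6 transitions (2 symbol, 4 ε)
  z? — 4 transitions (1 symbol, 3 ε)
  y·(y ∪ z)·z? — 13 transitions (4 symbol, 9 ε)
  (y·(y ∪ z)·z?)? — 16 transitions (4 symbol, 12 ε)
  (y·(y ∪ z)·z?)?·x — 18 transitions (5 symbol, 13 ε)
  ((y·(y ∪ z)·z?)?·x)* — 22 transitions (5 symbol, 17 ε)
  ((y·(y ∪ z)·z?)?·x)*·y — 24 transitions (6 symbol, 18 ε)
  (((y·(y ∪ z)·z?)?·x)*·y)* — 28 transitions (6 symbol, 22 ε)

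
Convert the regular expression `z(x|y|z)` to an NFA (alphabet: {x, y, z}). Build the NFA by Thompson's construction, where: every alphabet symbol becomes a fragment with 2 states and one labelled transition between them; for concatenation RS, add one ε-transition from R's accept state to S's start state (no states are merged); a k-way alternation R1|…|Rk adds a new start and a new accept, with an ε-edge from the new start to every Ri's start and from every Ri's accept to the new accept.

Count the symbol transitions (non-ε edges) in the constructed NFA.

4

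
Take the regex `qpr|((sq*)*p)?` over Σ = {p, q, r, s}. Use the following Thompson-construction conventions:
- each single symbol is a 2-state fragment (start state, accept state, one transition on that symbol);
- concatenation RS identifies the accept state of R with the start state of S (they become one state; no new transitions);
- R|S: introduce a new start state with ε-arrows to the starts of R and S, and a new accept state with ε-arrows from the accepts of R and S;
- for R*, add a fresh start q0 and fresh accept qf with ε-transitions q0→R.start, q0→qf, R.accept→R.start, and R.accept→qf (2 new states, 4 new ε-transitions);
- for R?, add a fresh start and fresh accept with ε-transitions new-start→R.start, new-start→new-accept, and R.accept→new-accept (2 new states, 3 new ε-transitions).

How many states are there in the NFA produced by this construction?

Building bottom-up:
Each of the 6 symbol leaves contributes a 2-state fragment.
  qpr : 4 states
  q* : 4 states
  sq* : 5 states
  (sq*)* : 7 states
  (sq*)*p : 8 states
  ((sq*)*p)? : 10 states
  qpr|((sq*)*p)? : 16 states

16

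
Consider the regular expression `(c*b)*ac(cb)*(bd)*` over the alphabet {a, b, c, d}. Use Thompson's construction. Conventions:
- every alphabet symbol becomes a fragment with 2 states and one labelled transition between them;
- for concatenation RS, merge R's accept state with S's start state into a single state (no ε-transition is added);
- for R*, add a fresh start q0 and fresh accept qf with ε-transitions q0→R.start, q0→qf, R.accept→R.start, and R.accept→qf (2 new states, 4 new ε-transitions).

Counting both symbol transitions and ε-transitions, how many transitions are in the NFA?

Bottom-up over the parse tree:
Each of the 8 symbol leaves contributes 1 transition (1 symbol, 0 ε).
  c* : 5 transitions (1 symbol, 4 ε)
  c*b : 6 transitions (2 symbol, 4 ε)
  (c*b)* : 10 transitions (2 symbol, 8 ε)
  cb : 2 transitions (2 symbol, 0 ε)
  (cb)* : 6 transitions (2 symbol, 4 ε)
  bd : 2 transitions (2 symbol, 0 ε)
  (bd)* : 6 transitions (2 symbol, 4 ε)
  (c*b)*ac(cb)*(bd)* : 24 transitions (8 symbol, 16 ε)

24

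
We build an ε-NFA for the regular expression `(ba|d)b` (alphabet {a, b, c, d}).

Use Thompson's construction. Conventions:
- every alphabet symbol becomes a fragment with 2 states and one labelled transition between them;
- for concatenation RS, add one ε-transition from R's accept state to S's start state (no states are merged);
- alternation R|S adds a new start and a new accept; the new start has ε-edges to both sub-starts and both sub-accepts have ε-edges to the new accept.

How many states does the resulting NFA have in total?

10

Recursing over subexpressions:
Each of the 4 symbol leaves contributes a 2-state fragment.
  ba → 4 states
  ba|d → 8 states
  (ba|d)b → 10 states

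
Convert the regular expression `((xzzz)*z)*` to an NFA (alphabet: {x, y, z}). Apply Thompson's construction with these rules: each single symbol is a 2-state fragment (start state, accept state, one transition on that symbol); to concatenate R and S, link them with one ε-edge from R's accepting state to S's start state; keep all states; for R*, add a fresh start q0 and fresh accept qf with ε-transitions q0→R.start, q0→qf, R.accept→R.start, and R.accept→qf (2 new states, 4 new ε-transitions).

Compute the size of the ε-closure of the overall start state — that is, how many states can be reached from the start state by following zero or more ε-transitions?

6

Compute the ε-closure size of each fragment's start state recursively; a symbol fragment's start has no outgoing ε-edge, so its closure is just itself (size 1).
  xzzz → C equals the left operand's closure size = 1 (its accept is not ε-reachable, so the closure stops there)
  (xzzz)* → the star's fresh start ε-reaches both the body's start and the fresh accept: C = 2 + 1 = 3
  (xzzz)*z → C = 3 + 1 = 4 (closure spills across the concat boundary because the left factor accepts ε)
  ((xzzz)*z)* → the star's fresh start ε-reaches both the body's start and the fresh accept: C = 2 + 4 = 6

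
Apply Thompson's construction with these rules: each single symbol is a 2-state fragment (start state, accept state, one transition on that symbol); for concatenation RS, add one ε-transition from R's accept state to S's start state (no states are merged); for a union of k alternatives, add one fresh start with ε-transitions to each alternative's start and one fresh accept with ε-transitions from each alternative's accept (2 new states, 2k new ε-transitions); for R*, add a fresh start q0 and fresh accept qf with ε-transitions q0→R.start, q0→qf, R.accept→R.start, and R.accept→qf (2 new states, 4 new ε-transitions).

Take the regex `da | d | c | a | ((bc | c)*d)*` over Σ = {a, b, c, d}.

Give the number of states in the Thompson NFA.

Bottom-up over the parse tree:
Each of the 9 symbol leaves contributes a 2-state fragment.
  da = 4 states
  bc = 4 states
  bc | c = 8 states
  (bc | c)* = 10 states
  (bc | c)*d = 12 states
  ((bc | c)*d)* = 14 states
  da | d | c | a | ((bc | c)*d)* = 26 states

26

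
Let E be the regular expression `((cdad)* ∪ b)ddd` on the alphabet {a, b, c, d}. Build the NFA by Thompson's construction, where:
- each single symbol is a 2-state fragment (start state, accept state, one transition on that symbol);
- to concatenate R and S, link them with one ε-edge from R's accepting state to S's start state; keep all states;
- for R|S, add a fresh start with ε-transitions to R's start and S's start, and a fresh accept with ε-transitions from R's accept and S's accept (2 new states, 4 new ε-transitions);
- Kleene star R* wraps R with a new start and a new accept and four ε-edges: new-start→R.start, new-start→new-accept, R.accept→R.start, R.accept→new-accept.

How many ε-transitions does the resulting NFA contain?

14

By structural recursion:
Each of the 8 symbol leaves contributes 0 ε-transitions.
  cdad — 3 ε-transitions
  (cdad)* — 7 ε-transitions
  (cdad)* ∪ b — 11 ε-transitions
  ((cdad)* ∪ b)ddd — 14 ε-transitions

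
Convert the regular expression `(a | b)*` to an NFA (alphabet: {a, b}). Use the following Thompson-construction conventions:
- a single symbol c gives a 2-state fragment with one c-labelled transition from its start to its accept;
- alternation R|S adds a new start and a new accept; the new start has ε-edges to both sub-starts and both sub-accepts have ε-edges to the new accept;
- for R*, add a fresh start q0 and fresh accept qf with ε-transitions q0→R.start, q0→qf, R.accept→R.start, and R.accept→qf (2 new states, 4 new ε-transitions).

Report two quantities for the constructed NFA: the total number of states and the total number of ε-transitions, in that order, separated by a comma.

8, 8

By structural recursion:
Each of the 2 symbol leaves contributes 2 states and 0 ε-transitions.
  a | b = 6 states, 4 ε-transitions
  (a | b)* = 8 states, 8 ε-transitions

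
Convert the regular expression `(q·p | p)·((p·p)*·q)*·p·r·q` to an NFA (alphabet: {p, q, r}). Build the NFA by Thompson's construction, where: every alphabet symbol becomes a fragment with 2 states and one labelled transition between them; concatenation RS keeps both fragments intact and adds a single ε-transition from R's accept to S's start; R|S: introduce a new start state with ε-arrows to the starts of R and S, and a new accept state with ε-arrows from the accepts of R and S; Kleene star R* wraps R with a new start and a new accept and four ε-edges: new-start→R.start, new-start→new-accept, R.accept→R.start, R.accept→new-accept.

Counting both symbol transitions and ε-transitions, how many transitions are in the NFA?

Building bottom-up:
Each of the 9 symbol leaves contributes 1 transition (1 symbol, 0 ε).
  q·p = 3 transitions (2 symbol, 1 ε)
  q·p | p = 8 transitions (3 symbol, 5 ε)
  p·p = 3 transitions (2 symbol, 1 ε)
  (p·p)* = 7 transitions (2 symbol, 5 ε)
  (p·p)*·q = 9 transitions (3 symbol, 6 ε)
  ((p·p)*·q)* = 13 transitions (3 symbol, 10 ε)
  (q·p | p)·((p·p)*·q)*·p·r·q = 28 transitions (9 symbol, 19 ε)

28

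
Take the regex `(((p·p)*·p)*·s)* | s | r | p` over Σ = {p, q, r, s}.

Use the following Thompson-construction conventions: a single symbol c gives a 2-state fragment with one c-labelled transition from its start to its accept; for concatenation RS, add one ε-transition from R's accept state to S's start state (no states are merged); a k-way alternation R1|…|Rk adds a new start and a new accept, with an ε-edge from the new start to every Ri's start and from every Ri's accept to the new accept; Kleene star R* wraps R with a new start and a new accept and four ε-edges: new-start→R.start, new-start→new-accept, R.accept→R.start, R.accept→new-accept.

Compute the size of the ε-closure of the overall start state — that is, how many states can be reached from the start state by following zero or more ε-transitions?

Compute the ε-closure size of each fragment's start state recursively; a symbol fragment's start has no outgoing ε-edge, so its closure is just itself (size 1).
  p·p — same as the first factor's closure: |ε-closure| = 1
  (p·p)* — |ε-closure| = 1 (new start) + 1 (body) + 1 (new accept) = 3
  (p·p)*·p — |ε-closure| = 3 + 1 = 4 (closure spills across the concat boundary because the left factor accepts ε)
  ((p·p)*·p)* — |ε-closure| = 1 (new start) + 4 (body) + 1 (new accept) = 6
  ((p·p)*·p)*·s — the left operand accepts ε, so the closure extends into the next operand (via the concat ε-link); |ε-closure| = 6 + 1 = 7
  (((p·p)*·p)*·s)* — |ε-closure| = 1 (new start) + 7 (body) + 1 (new accept) = 9
  (((p·p)*·p)*·s)* | s | r | p — new start ε-reaches every alternative's start; at least one alternative accepts ε, so the union's new accept is reached too: |ε-closure| = 1 + 9 + 1 + 1 + 1 + 1 = 14

14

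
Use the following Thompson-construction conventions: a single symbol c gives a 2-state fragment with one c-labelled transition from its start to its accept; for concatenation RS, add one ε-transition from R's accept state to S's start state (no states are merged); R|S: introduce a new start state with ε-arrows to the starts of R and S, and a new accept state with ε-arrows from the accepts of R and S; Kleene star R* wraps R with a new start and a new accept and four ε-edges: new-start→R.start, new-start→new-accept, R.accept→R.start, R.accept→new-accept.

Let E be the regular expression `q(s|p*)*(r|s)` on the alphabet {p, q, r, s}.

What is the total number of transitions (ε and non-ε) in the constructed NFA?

23

Building bottom-up:
Each of the 5 symbol leaves contributes 1 transition (1 symbol, 0 ε).
  p* — 5 transitions (1 symbol, 4 ε)
  s|p* — 10 transitions (2 symbol, 8 ε)
  (s|p*)* — 14 transitions (2 symbol, 12 ε)
  r|s — 6 transitions (2 symbol, 4 ε)
  q(s|p*)*(r|s) — 23 transitions (5 symbol, 18 ε)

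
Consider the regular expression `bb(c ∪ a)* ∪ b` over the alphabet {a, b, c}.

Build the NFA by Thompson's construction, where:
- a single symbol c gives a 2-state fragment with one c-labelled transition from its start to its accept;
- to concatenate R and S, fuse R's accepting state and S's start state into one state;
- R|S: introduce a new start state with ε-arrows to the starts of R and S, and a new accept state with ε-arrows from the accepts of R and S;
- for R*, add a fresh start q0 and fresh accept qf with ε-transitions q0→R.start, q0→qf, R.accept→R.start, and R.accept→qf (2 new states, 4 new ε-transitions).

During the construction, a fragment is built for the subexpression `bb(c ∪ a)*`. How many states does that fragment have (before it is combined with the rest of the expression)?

Fragment for `bb(c ∪ a)*`:
Each of the 4 symbol leaves contributes a 2-state fragment.
  c ∪ a = 6 states
  (c ∪ a)* = 8 states
  bb(c ∪ a)* = 10 states

10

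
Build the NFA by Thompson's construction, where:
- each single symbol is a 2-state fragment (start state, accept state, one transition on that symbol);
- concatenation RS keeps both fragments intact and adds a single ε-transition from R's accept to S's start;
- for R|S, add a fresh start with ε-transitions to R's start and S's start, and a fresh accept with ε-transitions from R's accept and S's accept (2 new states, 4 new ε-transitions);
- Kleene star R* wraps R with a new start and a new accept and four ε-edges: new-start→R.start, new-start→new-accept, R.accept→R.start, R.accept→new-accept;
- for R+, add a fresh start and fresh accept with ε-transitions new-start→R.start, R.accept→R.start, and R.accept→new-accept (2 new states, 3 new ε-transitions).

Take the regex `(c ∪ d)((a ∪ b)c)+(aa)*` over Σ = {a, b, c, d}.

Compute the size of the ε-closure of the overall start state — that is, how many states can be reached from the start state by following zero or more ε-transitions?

Work bottom-up. For each fragment F, track |ε-closure(F.start)| and whether F's accept lies in that closure (i.e. whether F accepts ε). A single-symbol fragment has closure size 1 and does not accept ε.
  c ∪ d → new start ε-reaches every alternative's start; none of them accept ε, so the new accept is not reached: |ε-closure| = 1 + 1 + 1 = 3
  a ∪ b → |ε-closure| = 1 + 1 + 1 = 3 (the new accept is not ε-reachable since no branch accepts ε)
  (a ∪ b)c → |ε-closure| equals the left operand's closure size = 3 (its accept is not ε-reachable, so the closure stops there)
  ((a ∪ b)c)+ → new start ε-reaches only the body's start; the new accept needs a symbol first: |ε-closure| = 1 + 3 = 4
  aa → same as the first factor's closure: |ε-closure| = 1
  (aa)* → new start has ε-edges to the inner start and to the new accept, so |ε-closure| = 2 + 1 = 3
  (c ∪ d)((a ∪ b)c)+(aa)* → |ε-closure| equals the left operand's closure size = 3 (its accept is not ε-reachable, so the closure stops there)

3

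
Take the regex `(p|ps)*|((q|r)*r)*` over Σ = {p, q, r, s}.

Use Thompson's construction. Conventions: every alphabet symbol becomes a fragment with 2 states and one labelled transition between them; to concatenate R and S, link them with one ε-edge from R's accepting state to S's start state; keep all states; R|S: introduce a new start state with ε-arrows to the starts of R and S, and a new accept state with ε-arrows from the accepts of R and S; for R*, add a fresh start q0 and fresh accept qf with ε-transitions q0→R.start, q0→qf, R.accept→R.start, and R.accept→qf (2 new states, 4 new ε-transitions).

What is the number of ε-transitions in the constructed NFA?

Bottom-up over the parse tree:
Each of the 6 symbol leaves contributes 0 ε-transitions.
  ps = 1 ε-transition
  p|ps = 5 ε-transitions
  (p|ps)* = 9 ε-transitions
  q|r = 4 ε-transitions
  (q|r)* = 8 ε-transitions
  (q|r)*r = 9 ε-transitions
  ((q|r)*r)* = 13 ε-transitions
  (p|ps)*|((q|r)*r)* = 26 ε-transitions

26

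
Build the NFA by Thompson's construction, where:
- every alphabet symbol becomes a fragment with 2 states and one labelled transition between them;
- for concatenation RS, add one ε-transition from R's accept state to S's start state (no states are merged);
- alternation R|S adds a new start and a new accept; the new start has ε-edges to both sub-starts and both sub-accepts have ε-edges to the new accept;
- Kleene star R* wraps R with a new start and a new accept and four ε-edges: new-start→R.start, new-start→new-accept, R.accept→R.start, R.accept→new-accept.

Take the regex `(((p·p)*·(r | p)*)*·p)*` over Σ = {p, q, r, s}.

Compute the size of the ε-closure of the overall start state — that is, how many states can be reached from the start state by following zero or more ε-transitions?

Work bottom-up. For each fragment F, track |ε-closure(F.start)| and whether F's accept lies in that closure (i.e. whether F accepts ε). A single-symbol fragment has closure size 1 and does not accept ε.
  p·p → |closure| equals the left operand's closure size = 1 (its accept is not ε-reachable, so the closure stops there)
  (p·p)* → new start has ε-edges to the inner start and to the new accept, so |closure| = 2 + 1 = 3
  r | p → |closure| = 1 + 1 + 1 = 3 (the new accept is not ε-reachable since no branch accepts ε)
  (r | p)* → |closure| = 1 (new start) + 3 (body) + 1 (new accept) = 5
  (p·p)*·(r | p)* → the left operand accepts ε, so the closure extends into the next operand (via the concat ε-link); |closure| = 3 + 5 = 8
  ((p·p)*·(r | p)*)* → |closure| = 1 (new start) + 8 (body) + 1 (new accept) = 10
  ((p·p)*·(r | p)*)*·p → |closure| = 10 + 1 = 11 (closure spills across the concat boundary because the left factor accepts ε)
  (((p·p)*·(r | p)*)*·p)* → new start has ε-edges to the inner start and to the new accept, so |closure| = 2 + 11 = 13

13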